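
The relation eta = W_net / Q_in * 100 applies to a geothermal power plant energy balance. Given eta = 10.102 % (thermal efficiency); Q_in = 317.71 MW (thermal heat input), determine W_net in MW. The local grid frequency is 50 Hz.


W_net = eta / 100 * Q_in
W_net = 10.102 / 100 * 317.71
W_net = 32.095 MW


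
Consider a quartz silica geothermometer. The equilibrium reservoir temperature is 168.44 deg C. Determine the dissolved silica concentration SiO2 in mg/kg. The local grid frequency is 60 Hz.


SiO2 = 10^(5.19 - 1309/(T_eq + 273.15))
SiO2 = 10^(5.19 - 1309/(168.44 + 273.15))
SiO2 = 168.16 mg/kg


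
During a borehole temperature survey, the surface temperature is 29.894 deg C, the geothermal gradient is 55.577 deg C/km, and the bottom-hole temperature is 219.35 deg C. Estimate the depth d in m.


d = (T_d - T_surf) / grad * 1000
d = (219.35 - 29.894) / 55.577 * 1000
d = 3408.9 m


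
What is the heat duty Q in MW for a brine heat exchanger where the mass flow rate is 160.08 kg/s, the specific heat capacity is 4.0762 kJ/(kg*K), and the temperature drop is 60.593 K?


Q = mdot * cp * dT / 1000
Q = 160.08 * 4.0762 * 60.593 / 1000
Q = 39.538 MW


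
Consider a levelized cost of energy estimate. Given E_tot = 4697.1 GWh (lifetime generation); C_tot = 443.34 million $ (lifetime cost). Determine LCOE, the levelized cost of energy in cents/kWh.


LCOE = C_tot / E_tot * 100
LCOE = 443.34 / 4697.1 * 100
LCOE = 9.4386 cents/kWh


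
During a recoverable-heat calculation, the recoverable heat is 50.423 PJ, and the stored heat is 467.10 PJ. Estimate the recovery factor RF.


RF = Q_rec / Q_s
RF = 50.423 / 467.10
RF = 0.10795


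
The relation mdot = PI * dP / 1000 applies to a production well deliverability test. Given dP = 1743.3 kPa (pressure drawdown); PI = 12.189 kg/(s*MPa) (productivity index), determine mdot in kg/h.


mdot = PI * dP / 1000
mdot = 12.189 * 1743.3 / 1000
mdot = 21.24908 kg/s
Convert: 21.24908 kg/s * 3600.0 = 76497 kg/h
mdot = 76497 kg/h


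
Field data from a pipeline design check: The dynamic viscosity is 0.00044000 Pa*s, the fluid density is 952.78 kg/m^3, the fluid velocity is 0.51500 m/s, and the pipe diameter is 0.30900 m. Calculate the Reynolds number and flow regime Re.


Step 1: Re = rho*vel*D/mu = 952.78*0.515*0.309/0.00044 = 3.4459e+05
Step 2: Re = 3.4459e+05 > 4000, so flow is turbulent.
Re = 3.4459e+05 (turbulent)


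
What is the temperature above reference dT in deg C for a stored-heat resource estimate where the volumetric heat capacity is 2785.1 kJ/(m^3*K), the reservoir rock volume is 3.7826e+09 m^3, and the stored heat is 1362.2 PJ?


dT = Q_s * 1e12 / (Vr * rhoc)
dT = 1362.2 * 1e12 / (3.7826e+09 * 2785.1)
dT = 129.3033 K
Convert (temperature difference, 1 K = 1 deg C): 129.3033 K = 129.3033 deg C
dT = 129.30 deg C


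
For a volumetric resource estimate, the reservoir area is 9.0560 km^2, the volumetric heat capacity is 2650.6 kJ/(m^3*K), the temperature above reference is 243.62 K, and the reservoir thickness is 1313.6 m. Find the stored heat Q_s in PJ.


Step 1: Vr = A*1e6*hr = 9.056*1e6*1313.6 = 1.189596e+10 m^3
Step 2: Q_s = Vr*rhoc*dT/1e12 = 1.189596e+10*2650.6*243.62/1e12 = 7681.7 PJ
Q_s = 7681.7 PJ


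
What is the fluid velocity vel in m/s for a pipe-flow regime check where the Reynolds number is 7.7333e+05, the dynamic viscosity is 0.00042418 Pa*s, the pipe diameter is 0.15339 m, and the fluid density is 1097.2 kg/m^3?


vel = Re * mu / (rho * D)
vel = 7.7333e+05 * 0.00042418 / (1097.2 * 0.15339)
vel = 1.9491 m/s


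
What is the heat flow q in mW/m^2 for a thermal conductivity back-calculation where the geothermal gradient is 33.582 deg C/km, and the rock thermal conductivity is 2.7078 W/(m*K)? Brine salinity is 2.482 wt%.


q = k * grad / 1000
q = 2.7078 * 33.582 / 1000
q = 0.09093334 W/m^2
Convert: 0.09093334 W/m^2 * 1000.0 = 90.933 mW/m^2
q = 90.933 mW/m^2


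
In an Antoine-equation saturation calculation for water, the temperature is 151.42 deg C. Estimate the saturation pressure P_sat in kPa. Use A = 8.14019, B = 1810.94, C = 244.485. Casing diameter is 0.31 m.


P_sat = 10^(A - B/(C + T)) / 760 * 0.101325
P_sat = 10^(8.14019 - 1810.94/(244.485 + 151.42)) / 760 * 0.101325
P_sat = 0.4908117 MPa
Convert: 0.4908117 MPa * 1000.0 = 490.81 kPa
P_sat = 490.81 kPa


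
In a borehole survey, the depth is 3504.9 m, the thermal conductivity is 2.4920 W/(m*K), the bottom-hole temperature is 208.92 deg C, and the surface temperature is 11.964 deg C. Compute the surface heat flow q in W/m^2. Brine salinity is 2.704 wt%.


Step 1: grad = (T_d - T_surf)/d * 1000 = (208.92 - 11.964)/3504.9 * 1000 = 56.19447 deg C/km
Step 2: q = k * grad / 1000 = 2.492 * 56.19447 / 1000 = 0.14004 W/m^2
q = 0.14004 W/m^2


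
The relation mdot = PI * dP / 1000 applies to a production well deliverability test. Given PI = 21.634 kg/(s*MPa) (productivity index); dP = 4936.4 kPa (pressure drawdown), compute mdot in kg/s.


mdot = PI * dP / 1000
mdot = 21.634 * 4936.4 / 1000
mdot = 106.79 kg/s


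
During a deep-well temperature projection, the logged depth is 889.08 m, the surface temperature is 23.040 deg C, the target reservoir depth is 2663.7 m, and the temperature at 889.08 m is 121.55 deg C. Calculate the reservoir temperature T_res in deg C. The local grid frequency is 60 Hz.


Step 1: grad = (T_d1 - T_surf)/d1 * 1000 = (121.55 - 23.04)/889.08 * 1000 = 110.7999 deg C/km
Step 2: T_res = T_surf + grad*d2/1000 = 23.04 + 110.7999*2663.7/1000 = 318.18 deg C
T_res = 318.18 deg C


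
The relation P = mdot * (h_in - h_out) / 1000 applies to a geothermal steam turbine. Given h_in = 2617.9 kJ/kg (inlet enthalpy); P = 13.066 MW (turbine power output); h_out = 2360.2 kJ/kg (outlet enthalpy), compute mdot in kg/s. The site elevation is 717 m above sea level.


mdot = P * 1000 / (h_in - h_out)
mdot = 13.066 * 1000 / (2617.9 - 2360.2)
mdot = 50.702 kg/s


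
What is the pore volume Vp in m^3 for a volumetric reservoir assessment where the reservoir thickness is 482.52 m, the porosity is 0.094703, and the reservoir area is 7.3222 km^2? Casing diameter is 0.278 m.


Vp = A * 1e6 * hr * phi
Vp = 7.3222 * 1e6 * 482.52 * 0.094703
Vp = 3.3460e+08 m^3


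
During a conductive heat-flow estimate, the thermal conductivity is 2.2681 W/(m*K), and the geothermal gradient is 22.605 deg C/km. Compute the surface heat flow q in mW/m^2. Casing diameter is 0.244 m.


q = k * grad / 1000
q = 2.2681 * 22.605 / 1000
q = 0.05127040 W/m^2
Convert: 0.05127040 W/m^2 * 1000.0 = 51.270 mW/m^2
q = 51.270 mW/m^2


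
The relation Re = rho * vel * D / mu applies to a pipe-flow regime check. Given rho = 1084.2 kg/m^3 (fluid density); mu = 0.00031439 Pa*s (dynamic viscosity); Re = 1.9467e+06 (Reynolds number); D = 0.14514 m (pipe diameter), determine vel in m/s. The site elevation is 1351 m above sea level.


vel = Re * mu / (rho * D)
vel = 1.9467e+06 * 0.00031439 / (1084.2 * 0.14514)
vel = 3.8893 m/s


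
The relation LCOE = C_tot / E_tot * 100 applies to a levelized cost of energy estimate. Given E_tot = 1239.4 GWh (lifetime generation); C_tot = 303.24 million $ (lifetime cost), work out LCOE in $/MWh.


LCOE = C_tot / E_tot * 100
LCOE = 303.24 / 1239.4 * 100
LCOE = 24.46668 cents/kWh
Convert: 24.46668 cents/kWh * 10.0 = 244.67 $/MWh
LCOE = 244.67 $/MWh


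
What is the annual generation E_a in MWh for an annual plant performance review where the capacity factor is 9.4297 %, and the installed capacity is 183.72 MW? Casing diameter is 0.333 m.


E_a = CF / 100 * cap * 8760
E_a = 9.4297 / 100 * 183.72 * 8760
E_a = 1.5176e+05 MWh


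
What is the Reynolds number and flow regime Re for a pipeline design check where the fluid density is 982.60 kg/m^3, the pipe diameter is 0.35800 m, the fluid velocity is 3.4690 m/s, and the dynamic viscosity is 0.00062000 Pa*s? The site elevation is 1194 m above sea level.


Step 1: Re = rho*vel*D/mu = 982.6*3.469*0.358/0.00062 = 1.9682e+06
Step 2: Re = 1.9682e+06 > 4000, so flow is turbulent.
Re = 1.9682e+06 (turbulent)


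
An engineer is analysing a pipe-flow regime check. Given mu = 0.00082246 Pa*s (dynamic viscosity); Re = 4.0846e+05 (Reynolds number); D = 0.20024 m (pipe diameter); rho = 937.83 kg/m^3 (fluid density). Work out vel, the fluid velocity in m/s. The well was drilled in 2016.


vel = Re * mu / (rho * D)
vel = 4.0846e+05 * 0.00082246 / (937.83 * 0.20024)
vel = 1.7889 m/s


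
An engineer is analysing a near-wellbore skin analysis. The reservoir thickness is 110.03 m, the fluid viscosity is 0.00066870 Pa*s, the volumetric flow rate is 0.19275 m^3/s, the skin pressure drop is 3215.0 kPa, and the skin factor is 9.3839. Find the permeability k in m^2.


k = S*q*mu / (2*pi*dP_s*1000*hr)
k = 9.3839*0.19275*0.00066870 / (2*pi*3215.0*1000*110.03)
k = 5.4417e-13 m^2


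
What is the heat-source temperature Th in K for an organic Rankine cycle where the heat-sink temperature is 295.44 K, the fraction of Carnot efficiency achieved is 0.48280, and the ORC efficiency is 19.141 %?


Th = Tc / (1 - (eta_orc/100)/f)
Th = 295.44 / (1 - (19.141/100)/0.48280)
Th = 489.51 K


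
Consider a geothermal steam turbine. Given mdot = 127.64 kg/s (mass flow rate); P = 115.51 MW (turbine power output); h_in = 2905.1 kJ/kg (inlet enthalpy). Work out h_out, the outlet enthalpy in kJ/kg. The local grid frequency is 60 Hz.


h_out = h_in - P * 1000 / mdot
h_out = 2905.1 - 115.51 * 1000 / 127.64
h_out = 2000.1 kJ/kg


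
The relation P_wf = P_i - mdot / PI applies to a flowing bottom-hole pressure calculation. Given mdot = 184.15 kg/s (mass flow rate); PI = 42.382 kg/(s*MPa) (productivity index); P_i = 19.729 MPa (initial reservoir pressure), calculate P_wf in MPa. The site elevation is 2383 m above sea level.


P_wf = P_i - mdot / PI
P_wf = 19.729 - 184.15 / 42.382
P_wf = 15.384 MPa


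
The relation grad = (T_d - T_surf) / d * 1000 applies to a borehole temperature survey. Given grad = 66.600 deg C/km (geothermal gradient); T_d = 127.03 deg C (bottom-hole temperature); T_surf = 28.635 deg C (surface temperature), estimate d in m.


d = (T_d - T_surf) / grad * 1000
d = (127.03 - 28.635) / 66.600 * 1000
d = 1477.4 m


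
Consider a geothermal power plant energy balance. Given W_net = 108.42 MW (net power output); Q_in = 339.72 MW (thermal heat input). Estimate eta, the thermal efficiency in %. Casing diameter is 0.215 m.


eta = W_net / Q_in * 100
eta = 108.42 / 339.72 * 100
eta = 31.915 %


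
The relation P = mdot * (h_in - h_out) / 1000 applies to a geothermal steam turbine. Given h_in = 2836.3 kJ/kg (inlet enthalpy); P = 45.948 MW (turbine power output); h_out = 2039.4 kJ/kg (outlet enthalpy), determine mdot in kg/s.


mdot = P * 1000 / (h_in - h_out)
mdot = 45.948 * 1000 / (2836.3 - 2039.4)
mdot = 57.658 kg/s


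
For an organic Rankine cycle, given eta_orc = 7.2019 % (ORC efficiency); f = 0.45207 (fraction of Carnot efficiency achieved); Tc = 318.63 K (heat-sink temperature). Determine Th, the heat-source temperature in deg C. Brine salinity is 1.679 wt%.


Th = Tc / (1 - (eta_orc/100)/f)
Th = 318.63 / (1 - (7.2019/100)/0.45207)
Th = 379.0098 K
Convert to deg C: 379.0098 - 273.15 = 105.86 deg C
Th = 105.86 deg C


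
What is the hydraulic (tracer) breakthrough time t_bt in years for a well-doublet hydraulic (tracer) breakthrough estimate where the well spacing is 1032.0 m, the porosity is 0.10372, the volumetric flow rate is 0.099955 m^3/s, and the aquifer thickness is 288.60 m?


t_bt = pi * hr * phi * L^2 / (3 * Qv) / (365.25*86400)
t_bt = pi * 288.60 * 0.10372 * 1032.0^2 / (3 * 0.099955) / (365.25*86400)
t_bt = 10.584 years


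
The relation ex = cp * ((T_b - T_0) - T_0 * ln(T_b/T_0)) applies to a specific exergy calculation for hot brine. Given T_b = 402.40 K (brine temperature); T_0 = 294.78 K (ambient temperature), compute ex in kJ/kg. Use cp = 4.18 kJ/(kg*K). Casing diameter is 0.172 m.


ex = cp * ((T_b - T_0) - T_0 * ln(T_b/T_0))
ex = 4.18 * ((402.40 - 294.78) - 294.78 * ln(402.40/294.78))
ex = 66.376 kJ/kg


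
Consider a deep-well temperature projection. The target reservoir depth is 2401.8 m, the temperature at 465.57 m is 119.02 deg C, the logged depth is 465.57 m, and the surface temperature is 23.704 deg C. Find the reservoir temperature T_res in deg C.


Step 1: grad = (T_d1 - T_surf)/d1 * 1000 = (119.02 - 23.704)/465.57 * 1000 = 204.7297 deg C/km
Step 2: T_res = T_surf + grad*d2/1000 = 23.704 + 204.7297*2401.8/1000 = 515.42 deg C
T_res = 515.42 deg C


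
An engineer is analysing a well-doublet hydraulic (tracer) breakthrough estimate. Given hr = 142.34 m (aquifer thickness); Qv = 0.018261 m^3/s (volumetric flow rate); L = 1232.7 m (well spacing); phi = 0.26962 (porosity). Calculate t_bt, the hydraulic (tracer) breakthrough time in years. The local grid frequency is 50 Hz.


t_bt = pi * hr * phi * L^2 / (3 * Qv) / (365.25*86400)
t_bt = pi * 142.34 * 0.26962 * 1232.7^2 / (3 * 0.018261) / (365.25*86400)
t_bt = 105.97 years


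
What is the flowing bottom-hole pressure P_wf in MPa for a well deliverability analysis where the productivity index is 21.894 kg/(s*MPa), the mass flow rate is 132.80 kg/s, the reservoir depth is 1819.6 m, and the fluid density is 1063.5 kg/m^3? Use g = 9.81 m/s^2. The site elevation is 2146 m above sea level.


Step 1: P_i = rho*g*h/1e6 = 1063.5*9.81*1819.6/1e6 = 18.98377 MPa
Step 2: P_wf = P_i - mdot/PI = 18.98377 - 132.8/21.894 = 12.918 MPa
P_wf = 12.918 MPa


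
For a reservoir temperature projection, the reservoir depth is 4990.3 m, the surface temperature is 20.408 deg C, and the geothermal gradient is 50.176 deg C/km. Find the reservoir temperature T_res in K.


T_res = T_surf + grad * d / 1000
T_res = 20.408 + 50.176 * 4990.3 / 1000
T_res = 270.8013 deg C
Convert to K: 270.8013 + 273.15 = 543.95 K
T_res = 543.95 K


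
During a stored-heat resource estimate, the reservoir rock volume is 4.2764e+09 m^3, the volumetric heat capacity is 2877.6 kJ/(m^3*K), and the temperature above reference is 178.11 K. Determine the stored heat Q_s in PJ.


Q_s = Vr * rhoc * dT / 1e12
Q_s = 4.2764e+09 * 2877.6 * 178.11 / 1e12
Q_s = 2191.8 PJ


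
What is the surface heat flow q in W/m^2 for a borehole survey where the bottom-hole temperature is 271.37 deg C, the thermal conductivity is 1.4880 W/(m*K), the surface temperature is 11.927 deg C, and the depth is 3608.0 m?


Step 1: grad = (T_d - T_surf)/d * 1000 = (271.37 - 11.927)/3608.0 * 1000 = 71.90771 deg C/km
Step 2: q = k * grad / 1000 = 1.488 * 71.90771 / 1000 = 0.10700 W/m^2
q = 0.10700 W/m^2


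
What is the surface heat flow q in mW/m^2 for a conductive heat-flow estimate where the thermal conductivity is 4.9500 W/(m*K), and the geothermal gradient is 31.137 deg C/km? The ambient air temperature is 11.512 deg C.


q = k * grad / 1000
q = 4.9500 * 31.137 / 1000
q = 0.1541281 W/m^2
Convert: 0.1541281 W/m^2 * 1000.0 = 154.13 mW/m^2
q = 154.13 mW/m^2


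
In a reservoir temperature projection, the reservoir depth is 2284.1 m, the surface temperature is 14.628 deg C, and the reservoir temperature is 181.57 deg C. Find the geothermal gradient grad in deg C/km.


grad = (T_res - T_surf) / d * 1000
grad = (181.57 - 14.628) / 2284.1 * 1000
grad = 73.089 deg C/km


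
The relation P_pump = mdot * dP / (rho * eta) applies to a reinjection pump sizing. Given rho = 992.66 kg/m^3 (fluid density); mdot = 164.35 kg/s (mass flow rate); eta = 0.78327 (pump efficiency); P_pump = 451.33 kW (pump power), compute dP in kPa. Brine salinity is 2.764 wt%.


dP = P_pump * rho * eta / mdot
dP = 451.33 * 992.66 * 0.78327 / 164.35
dP = 2135.2 kPa


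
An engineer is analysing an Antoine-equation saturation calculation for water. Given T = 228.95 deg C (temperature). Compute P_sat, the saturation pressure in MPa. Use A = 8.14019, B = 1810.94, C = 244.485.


P_sat = 10^(A - B/(C + T)) / 760 * 0.101325
P_sat = 10^(8.14019 - 1810.94/(244.485 + 228.95)) / 760 * 0.101325
P_sat = 2.7541 MPa


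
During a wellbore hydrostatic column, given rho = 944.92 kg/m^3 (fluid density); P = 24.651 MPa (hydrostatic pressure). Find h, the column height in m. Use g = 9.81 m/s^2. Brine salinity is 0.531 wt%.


h = P * 1e6 / (g * rho)
h = 24.651 * 1e6 / (9.81 * 944.92)
h = 2659.3 m


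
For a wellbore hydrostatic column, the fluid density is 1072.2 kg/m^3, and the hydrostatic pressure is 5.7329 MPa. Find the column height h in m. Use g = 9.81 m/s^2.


h = P * 1e6 / (g * rho)
h = 5.7329 * 1e6 / (9.81 * 1072.2)
h = 545.04 m


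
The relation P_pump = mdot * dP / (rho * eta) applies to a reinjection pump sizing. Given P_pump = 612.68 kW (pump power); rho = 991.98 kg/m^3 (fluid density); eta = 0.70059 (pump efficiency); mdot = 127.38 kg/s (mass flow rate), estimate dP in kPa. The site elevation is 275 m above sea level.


dP = P_pump * rho * eta / mdot
dP = 612.68 * 991.98 * 0.70059 / 127.38
dP = 3342.7 kPa


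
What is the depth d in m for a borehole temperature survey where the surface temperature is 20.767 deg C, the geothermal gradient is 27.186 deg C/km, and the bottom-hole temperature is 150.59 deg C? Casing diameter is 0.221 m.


d = (T_d - T_surf) / grad * 1000
d = (150.59 - 20.767) / 27.186 * 1000
d = 4775.4 m


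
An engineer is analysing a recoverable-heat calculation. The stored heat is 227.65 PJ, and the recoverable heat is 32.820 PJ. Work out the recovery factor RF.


RF = Q_rec / Q_s
RF = 32.820 / 227.65
RF = 0.14417


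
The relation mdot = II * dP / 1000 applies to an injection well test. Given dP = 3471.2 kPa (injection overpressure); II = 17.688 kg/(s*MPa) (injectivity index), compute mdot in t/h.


mdot = II * dP / 1000
mdot = 17.688 * 3471.2 / 1000
mdot = 61.39859 kg/s
Convert: 61.39859 kg/s * 3.6 = 221.03 t/h
mdot = 221.03 t/h


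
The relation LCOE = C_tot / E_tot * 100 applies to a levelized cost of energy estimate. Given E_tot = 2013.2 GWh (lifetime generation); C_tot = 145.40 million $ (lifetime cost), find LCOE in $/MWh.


LCOE = C_tot / E_tot * 100
LCOE = 145.40 / 2013.2 * 100
LCOE = 7.222333 cents/kWh
Convert: 7.222333 cents/kWh * 10.0 = 72.223 $/MWh
LCOE = 72.223 $/MWh


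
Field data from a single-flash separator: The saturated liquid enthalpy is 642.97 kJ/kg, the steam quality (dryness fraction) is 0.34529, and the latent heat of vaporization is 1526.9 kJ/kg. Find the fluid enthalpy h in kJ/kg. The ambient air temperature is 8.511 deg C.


h = hf + x * hfg
h = 642.97 + 0.34529 * 1526.9
h = 1170.2 kJ/kg


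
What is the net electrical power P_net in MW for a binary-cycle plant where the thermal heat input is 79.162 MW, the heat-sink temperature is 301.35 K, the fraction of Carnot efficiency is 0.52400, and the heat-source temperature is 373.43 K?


Step 1: eta = (1 - Tc/Th)*f = (1 - 301.35/373.43)*0.524 = 0.1011432
Step 2: P_net = eta * Q_in = 0.1011432 * 79.162 = 8.0067 MW
P_net = 8.0067 MW


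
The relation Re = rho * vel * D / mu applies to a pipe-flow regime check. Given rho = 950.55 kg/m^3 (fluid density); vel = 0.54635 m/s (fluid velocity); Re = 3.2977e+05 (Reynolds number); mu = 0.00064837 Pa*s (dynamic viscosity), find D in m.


D = Re * mu / (rho * vel)
D = 3.2977e+05 * 0.00064837 / (950.55 * 0.54635)
D = 0.41171 m


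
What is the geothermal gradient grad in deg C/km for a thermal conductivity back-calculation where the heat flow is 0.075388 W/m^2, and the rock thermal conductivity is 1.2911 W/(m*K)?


grad = q / k * 1000
grad = 0.075388 / 1.2911 * 1000
grad = 58.391 deg C/km


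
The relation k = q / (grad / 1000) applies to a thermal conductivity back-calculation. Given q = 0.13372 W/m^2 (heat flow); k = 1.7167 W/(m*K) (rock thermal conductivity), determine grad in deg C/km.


grad = q / k * 1000
grad = 0.13372 / 1.7167 * 1000
grad = 77.894 deg C/km


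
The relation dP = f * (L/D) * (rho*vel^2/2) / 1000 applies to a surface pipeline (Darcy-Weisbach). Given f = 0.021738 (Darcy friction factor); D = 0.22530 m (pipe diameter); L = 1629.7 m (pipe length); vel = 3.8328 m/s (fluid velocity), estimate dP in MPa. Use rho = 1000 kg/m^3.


dP = f * (L/D) * (rho*vel^2/2) / 1000
dP = 0.021738 * (1629.7/0.22530) * (1000*3.8328^2/2) / 1000
dP = 1154.964 kPa
Convert: 1154.964 kPa * 0.001 = 1.1550 MPa
dP = 1.1550 MPa


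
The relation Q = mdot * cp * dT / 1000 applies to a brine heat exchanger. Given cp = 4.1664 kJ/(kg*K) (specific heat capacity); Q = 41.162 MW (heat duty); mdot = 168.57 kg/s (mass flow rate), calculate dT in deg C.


dT = Q * 1000 / (mdot * cp)
dT = 41.162 * 1000 / (168.57 * 4.1664)
dT = 58.60777 K
Convert (temperature difference, 1 K = 1 deg C): 58.60777 K = 58.60777 deg C
dT = 58.608 deg C


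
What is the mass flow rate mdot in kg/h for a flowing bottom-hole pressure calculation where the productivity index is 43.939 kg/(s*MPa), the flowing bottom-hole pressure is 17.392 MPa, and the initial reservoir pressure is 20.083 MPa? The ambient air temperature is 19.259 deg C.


mdot = (P_i - P_wf) * PI
mdot = (20.083 - 17.392) * 43.939
mdot = 118.2398 kg/s
Convert: 118.2398 kg/s * 3600.0 = 4.2566e+05 kg/h
mdot = 4.2566e+05 kg/h


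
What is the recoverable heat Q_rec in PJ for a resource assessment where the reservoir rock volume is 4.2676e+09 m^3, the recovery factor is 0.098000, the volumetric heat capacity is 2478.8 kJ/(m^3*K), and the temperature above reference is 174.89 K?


Step 1: Q_s = Vr*rhoc*dT/1e12 = 4.2676e+09*2478.8*174.89/1e12 = 1850.079 PJ
Step 2: Q_rec = Q_s * RF = 1850.079 * 0.098 = 181.31 PJ
Q_rec = 181.31 PJ


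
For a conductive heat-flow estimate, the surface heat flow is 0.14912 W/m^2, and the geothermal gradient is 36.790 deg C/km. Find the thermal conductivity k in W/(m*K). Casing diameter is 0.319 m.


k = q * 1000 / grad
k = 0.14912 * 1000 / 36.790
k = 4.0533 W/(m*K)


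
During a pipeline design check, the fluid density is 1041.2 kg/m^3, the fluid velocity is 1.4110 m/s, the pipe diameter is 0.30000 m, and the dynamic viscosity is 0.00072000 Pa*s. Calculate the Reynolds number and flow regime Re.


Step 1: Re = rho*vel*D/mu = 1041.2*1.411*0.3/0.00072 = 6.1214e+05
Step 2: Re = 6.1214e+05 > 4000, so flow is turbulent.
Re = 6.1214e+05 (turbulent)


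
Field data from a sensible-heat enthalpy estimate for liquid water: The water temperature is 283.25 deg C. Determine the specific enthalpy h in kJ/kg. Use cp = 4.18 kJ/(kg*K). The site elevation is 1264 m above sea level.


h = cp * T
h = 4.18 * 283.25
h = 1184.0 kJ/kg


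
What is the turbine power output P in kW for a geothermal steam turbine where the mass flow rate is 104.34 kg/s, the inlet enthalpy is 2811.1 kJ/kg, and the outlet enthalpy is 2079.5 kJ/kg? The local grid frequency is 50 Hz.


P = mdot * (h_in - h_out) / 1000
P = 104.34 * (2811.1 - 2079.5) / 1000
P = 76.33514 MW
Convert: 76.33514 MW * 1000.0 = 76335 kW
P = 76335 kW


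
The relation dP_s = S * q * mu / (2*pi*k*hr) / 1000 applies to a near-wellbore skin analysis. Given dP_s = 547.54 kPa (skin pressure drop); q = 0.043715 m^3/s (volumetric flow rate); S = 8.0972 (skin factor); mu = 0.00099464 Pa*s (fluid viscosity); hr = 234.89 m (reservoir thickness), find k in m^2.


k = S*q*mu / (2*pi*dP_s*1000*hr)
k = 8.0972*0.043715*0.00099464 / (2*pi*547.54*1000*234.89)
k = 4.3568e-13 m^2


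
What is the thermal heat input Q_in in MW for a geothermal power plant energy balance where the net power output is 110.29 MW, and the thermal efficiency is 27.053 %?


Q_in = W_net / (eta / 100)
Q_in = 110.29 / (27.053 / 100)
Q_in = 407.68 MW


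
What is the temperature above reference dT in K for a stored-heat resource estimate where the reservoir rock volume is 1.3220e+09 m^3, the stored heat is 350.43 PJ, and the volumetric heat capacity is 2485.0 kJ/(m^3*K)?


dT = Q_s * 1e12 / (Vr * rhoc)
dT = 350.43 * 1e12 / (1.3220e+09 * 2485.0)
dT = 106.67 K


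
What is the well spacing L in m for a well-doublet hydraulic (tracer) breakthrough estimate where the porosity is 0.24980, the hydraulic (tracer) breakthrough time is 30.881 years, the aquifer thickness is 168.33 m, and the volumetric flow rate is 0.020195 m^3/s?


L = sqrt(t_bt*365.25*86400*3*Qv / (pi*hr*phi))
L = sqrt(30.881*365.25*86400*3*0.020195 / (pi*168.33*0.24980))
L = 668.54 m


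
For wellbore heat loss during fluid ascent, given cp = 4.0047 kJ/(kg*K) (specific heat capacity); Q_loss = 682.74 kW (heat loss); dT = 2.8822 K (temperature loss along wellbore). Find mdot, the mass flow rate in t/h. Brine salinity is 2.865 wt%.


mdot = Q_loss / (cp * dT)
mdot = 682.74 / (4.0047 * 2.8822)
mdot = 59.15088 kg/s
Convert: 59.15088 kg/s * 3.6 = 212.94 t/h
mdot = 212.94 t/h


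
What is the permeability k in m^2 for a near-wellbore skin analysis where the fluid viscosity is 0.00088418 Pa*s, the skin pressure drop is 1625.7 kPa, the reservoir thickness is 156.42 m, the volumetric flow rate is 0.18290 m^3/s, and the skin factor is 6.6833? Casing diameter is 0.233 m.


k = S*q*mu / (2*pi*dP_s*1000*hr)
k = 6.6833*0.18290*0.00088418 / (2*pi*1625.7*1000*156.42)
k = 6.7645e-13 m^2


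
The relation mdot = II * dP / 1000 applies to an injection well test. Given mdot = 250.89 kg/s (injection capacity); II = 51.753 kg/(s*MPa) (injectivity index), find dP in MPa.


dP = mdot * 1000 / II
dP = 250.89 * 1000 / 51.753
dP = 4847.835 kPa
Convert: 4847.835 kPa * 0.001 = 4.8478 MPa
dP = 4.8478 MPa


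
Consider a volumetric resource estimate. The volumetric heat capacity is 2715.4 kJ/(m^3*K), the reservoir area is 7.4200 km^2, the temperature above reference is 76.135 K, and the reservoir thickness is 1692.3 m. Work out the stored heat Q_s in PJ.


Step 1: Vr = A*1e6*hr = 7.42*1e6*1692.3 = 1.255687e+10 m^3
Step 2: Q_s = Vr*rhoc*dT/1e12 = 1.255687e+10*2715.4*76.135/1e12 = 2596.0 PJ
Q_s = 2596.0 PJ


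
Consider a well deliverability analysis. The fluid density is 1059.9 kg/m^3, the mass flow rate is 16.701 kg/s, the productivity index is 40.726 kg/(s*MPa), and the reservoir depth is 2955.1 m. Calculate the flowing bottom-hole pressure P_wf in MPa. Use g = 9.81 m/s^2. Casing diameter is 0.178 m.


Step 1: P_i = rho*g*h/1e6 = 1059.9*9.81*2955.1/1e6 = 30.72600 MPa
Step 2: P_wf = P_i - mdot/PI = 30.72600 - 16.701/40.726 = 30.316 MPa
P_wf = 30.316 MPa


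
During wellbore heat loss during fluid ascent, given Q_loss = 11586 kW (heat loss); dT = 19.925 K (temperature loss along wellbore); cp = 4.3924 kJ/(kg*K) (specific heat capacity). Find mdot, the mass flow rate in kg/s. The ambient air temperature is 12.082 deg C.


mdot = Q_loss / (cp * dT)
mdot = 11586 / (4.3924 * 19.925)
mdot = 132.38 kg/s


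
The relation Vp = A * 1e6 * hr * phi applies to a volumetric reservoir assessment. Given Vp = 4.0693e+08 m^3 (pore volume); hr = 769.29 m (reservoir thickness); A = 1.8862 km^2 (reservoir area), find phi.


phi = Vp / (A * 1e6 * hr)
phi = 4.0693e+08 / (1.8862 * 1e6 * 769.29)
phi = 0.28044


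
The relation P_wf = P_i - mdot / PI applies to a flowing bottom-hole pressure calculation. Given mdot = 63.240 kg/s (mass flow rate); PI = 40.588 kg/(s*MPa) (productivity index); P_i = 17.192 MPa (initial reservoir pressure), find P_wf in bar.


P_wf = P_i - mdot / PI
P_wf = 17.192 - 63.240 / 40.588
P_wf = 15.63390 MPa
Convert: 15.63390 MPa * 10.0 = 156.34 bar
P_wf = 156.34 bar


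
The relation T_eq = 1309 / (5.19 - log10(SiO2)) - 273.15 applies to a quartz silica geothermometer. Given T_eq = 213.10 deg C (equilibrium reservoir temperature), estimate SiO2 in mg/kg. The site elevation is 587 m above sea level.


SiO2 = 10^(5.19 - 1309/(T_eq + 273.15))
SiO2 = 10^(5.19 - 1309/(213.10 + 273.15))
SiO2 = 314.75 mg/kg


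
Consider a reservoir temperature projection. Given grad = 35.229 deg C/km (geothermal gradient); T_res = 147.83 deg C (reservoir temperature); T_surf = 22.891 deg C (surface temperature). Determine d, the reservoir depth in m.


d = (T_res - T_surf) / grad * 1000
d = (147.83 - 22.891) / 35.229 * 1000
d = 3546.5 m


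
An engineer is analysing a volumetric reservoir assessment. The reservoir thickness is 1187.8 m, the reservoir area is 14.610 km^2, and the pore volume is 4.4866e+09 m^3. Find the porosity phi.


phi = Vp / (A * 1e6 * hr)
phi = 4.4866e+09 / (14.610 * 1e6 * 1187.8)
phi = 0.25854


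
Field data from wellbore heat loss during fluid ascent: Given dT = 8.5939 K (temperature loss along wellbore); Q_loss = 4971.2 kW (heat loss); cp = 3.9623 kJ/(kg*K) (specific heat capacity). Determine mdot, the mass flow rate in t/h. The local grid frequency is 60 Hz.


mdot = Q_loss / (cp * dT)
mdot = 4971.2 / (3.9623 * 8.5939)
mdot = 145.9902 kg/s
Convert: 145.9902 kg/s * 3.6 = 525.56 t/h
mdot = 525.56 t/h


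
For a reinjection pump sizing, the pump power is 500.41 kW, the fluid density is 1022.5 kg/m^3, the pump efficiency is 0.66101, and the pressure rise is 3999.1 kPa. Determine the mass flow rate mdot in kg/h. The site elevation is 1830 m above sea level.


mdot = P_pump * rho * eta / dP
mdot = 500.41 * 1022.5 * 0.66101 / 3999.1
mdot = 84.57365 kg/s
Convert: 84.57365 kg/s * 3600.0 = 3.0447e+05 kg/h
mdot = 3.0447e+05 kg/h


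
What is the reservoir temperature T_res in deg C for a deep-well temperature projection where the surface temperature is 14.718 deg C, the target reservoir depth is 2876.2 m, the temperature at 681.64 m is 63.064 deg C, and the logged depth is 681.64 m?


Step 1: grad = (T_d1 - T_surf)/d1 * 1000 = (63.064 - 14.718)/681.64 * 1000 = 70.92600 deg C/km
Step 2: T_res = T_surf + grad*d2/1000 = 14.718 + 70.92600*2876.2/1000 = 218.72 deg C
T_res = 218.72 deg C


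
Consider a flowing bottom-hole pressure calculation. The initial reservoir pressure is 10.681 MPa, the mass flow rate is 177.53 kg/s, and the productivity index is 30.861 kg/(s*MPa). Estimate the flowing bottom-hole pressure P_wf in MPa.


P_wf = P_i - mdot / PI
P_wf = 10.681 - 177.53 / 30.861
P_wf = 4.9284 MPa


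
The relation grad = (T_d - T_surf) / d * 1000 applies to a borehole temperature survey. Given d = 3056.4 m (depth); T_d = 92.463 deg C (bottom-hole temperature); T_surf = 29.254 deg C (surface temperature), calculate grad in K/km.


grad = (T_d - T_surf) / d * 1000
grad = (92.463 - 29.254) / 3056.4 * 1000
grad = 20.68087 deg C/km
Convert: 20.68087 deg C/km * 1.0 = 20.681 K/km
grad = 20.681 K/km


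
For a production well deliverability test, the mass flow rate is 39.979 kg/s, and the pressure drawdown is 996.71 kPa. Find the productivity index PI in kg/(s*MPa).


PI = mdot * 1000 / dP
PI = 39.979 * 1000 / 996.71
PI = 40.111 kg/(s*MPa)


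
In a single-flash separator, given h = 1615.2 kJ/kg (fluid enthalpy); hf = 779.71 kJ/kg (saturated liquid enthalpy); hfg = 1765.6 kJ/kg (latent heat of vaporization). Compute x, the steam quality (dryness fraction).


x = (h - hf) / hfg
x = (1615.2 - 779.71) / 1765.6
x = 0.47320


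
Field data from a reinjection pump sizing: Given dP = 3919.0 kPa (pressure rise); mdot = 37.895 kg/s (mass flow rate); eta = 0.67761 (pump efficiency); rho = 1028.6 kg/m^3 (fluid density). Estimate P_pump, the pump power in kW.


P_pump = mdot * dP / (rho * eta)
P_pump = 37.895 * 3919.0 / (1028.6 * 0.67761)
P_pump = 213.07 kW


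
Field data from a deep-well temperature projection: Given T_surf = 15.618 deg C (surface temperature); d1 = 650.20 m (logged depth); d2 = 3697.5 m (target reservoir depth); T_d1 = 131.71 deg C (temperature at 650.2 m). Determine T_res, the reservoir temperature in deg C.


Step 1: grad = (T_d1 - T_surf)/d1 * 1000 = (131.71 - 15.618)/650.2 * 1000 = 178.5481 deg C/km
Step 2: T_res = T_surf + grad*d2/1000 = 15.618 + 178.5481*3697.5/1000 = 675.80 deg C
T_res = 675.80 deg C


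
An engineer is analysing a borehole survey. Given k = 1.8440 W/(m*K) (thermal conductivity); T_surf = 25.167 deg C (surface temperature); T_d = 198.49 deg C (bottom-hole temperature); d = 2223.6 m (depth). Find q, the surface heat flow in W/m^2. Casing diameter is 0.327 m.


Step 1: grad = (T_d - T_surf)/d * 1000 = (198.49 - 25.167)/2223.6 * 1000 = 77.94702 deg C/km
Step 2: q = k * grad / 1000 = 1.844 * 77.94702 / 1000 = 0.14373 W/m^2
q = 0.14373 W/m^2


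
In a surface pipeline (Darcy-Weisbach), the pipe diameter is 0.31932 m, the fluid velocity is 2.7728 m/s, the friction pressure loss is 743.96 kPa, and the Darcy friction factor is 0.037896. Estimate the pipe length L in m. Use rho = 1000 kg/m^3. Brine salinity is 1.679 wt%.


L = dP*1000*D / (f*rho*vel^2/2)
L = 743.96*1000*0.31932 / (0.037896*1000*2.7728^2/2)
L = 1630.7 m


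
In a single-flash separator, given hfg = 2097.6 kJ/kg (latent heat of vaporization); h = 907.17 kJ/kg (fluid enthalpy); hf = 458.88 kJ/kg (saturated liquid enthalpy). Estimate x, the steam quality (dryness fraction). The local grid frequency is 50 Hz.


x = (h - hf) / hfg
x = (907.17 - 458.88) / 2097.6
x = 0.21372


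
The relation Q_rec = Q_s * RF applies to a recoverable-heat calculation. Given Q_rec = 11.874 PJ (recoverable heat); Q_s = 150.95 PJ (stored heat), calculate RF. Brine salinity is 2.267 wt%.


RF = Q_rec / Q_s
RF = 11.874 / 150.95
RF = 0.078662


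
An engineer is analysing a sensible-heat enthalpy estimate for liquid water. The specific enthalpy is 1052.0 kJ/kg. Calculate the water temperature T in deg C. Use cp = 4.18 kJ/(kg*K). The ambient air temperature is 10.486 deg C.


T = h / cp
T = 1052.0 / 4.18
T = 251.67 deg C


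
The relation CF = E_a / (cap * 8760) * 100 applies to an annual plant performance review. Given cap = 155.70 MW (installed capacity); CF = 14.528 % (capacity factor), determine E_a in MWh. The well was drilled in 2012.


E_a = CF / 100 * cap * 8760
E_a = 14.528 / 100 * 155.70 * 8760
E_a = 1.9815e+05 MWh


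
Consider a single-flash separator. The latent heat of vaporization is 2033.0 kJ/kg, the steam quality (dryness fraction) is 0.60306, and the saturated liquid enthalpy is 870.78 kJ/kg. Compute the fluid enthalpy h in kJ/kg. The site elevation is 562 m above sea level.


h = hf + x * hfg
h = 870.78 + 0.60306 * 2033.0
h = 2096.8 kJ/kg


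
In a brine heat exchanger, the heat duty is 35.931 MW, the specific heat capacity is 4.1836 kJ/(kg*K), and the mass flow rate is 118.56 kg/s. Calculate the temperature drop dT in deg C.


dT = Q * 1000 / (mdot * cp)
dT = 35.931 * 1000 / (118.56 * 4.1836)
dT = 72.44042 K
Convert (temperature difference, 1 K = 1 deg C): 72.44042 K = 72.44042 deg C
dT = 72.440 deg C


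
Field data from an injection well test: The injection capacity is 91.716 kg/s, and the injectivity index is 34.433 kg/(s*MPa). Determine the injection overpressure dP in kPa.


dP = mdot * 1000 / II
dP = 91.716 * 1000 / 34.433
dP = 2663.6 kPa


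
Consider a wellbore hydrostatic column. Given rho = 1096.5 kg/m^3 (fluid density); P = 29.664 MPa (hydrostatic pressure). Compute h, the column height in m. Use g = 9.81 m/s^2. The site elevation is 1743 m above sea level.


h = P * 1e6 / (g * rho)
h = 29.664 * 1e6 / (9.81 * 1096.5)
h = 2757.7 m


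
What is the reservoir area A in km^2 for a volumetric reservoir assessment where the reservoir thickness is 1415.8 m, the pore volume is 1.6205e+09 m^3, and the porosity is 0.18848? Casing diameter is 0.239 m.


A = Vp / (1e6 * hr * phi)
A = 1.6205e+09 / (1e6 * 1415.8 * 0.18848)
A = 6.0727 km^2


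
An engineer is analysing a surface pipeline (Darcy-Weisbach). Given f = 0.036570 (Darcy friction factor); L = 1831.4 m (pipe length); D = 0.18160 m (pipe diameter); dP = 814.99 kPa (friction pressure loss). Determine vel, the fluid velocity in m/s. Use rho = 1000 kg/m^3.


vel = sqrt(dP*1000*2*D / (f*L*rho))
vel = sqrt(814.99*1000*2*0.18160 / (0.036570*1831.4*1000))
vel = 2.1023 m/s


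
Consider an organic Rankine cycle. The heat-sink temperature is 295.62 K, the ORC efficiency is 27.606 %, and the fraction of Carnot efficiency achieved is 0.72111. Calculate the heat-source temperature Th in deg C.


Th = Tc / (1 - (eta_orc/100)/f)
Th = 295.62 / (1 - (27.606/100)/0.72111)
Th = 478.9901 K
Convert to deg C: 478.9901 - 273.15 = 205.84 deg C
Th = 205.84 deg C


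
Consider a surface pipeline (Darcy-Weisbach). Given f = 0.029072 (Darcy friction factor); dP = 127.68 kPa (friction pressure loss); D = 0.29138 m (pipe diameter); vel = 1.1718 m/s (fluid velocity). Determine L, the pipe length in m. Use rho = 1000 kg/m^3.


L = dP*1000*D / (f*rho*vel^2/2)
L = 127.68*1000*0.29138 / (0.029072*1000*1.1718^2/2)
L = 1863.9 m


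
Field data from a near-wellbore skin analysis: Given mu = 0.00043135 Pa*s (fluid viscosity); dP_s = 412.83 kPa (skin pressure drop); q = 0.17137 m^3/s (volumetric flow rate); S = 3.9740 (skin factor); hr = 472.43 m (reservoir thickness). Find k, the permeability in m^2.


k = S*q*mu / (2*pi*dP_s*1000*hr)
k = 3.9740*0.17137*0.00043135 / (2*pi*412.83*1000*472.43)
k = 2.3972e-13 m^2


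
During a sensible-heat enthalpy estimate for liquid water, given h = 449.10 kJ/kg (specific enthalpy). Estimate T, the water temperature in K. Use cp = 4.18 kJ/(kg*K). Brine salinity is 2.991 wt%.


T = h / cp
T = 449.10 / 4.18
T = 107.4402 deg C
Convert to K: 107.4402 + 273.15 = 380.59 K
T = 380.59 K


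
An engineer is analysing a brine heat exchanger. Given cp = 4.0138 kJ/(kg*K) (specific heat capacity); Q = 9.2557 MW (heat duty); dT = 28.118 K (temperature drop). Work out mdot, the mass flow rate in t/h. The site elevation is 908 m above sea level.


mdot = Q * 1000 / (cp * dT)
mdot = 9.2557 * 1000 / (4.0138 * 28.118)
mdot = 82.01043 kg/s
Convert: 82.01043 kg/s * 3.6 = 295.24 t/h
mdot = 295.24 t/h


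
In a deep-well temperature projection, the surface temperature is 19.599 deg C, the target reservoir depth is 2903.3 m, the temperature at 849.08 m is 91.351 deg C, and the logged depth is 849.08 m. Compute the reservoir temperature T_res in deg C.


Step 1: grad = (T_d1 - T_surf)/d1 * 1000 = (91.351 - 19.599)/849.08 * 1000 = 84.50558 deg C/km
Step 2: T_res = T_surf + grad*d2/1000 = 19.599 + 84.50558*2903.3/1000 = 264.94 deg C
T_res = 264.94 deg C


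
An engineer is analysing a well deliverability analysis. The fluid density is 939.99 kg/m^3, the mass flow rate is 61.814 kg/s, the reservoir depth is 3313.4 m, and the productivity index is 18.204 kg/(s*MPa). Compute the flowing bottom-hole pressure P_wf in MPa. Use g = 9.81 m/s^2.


Step 1: P_i = rho*g*h/1e6 = 939.99*9.81*3313.4/1e6 = 30.55386 MPa
Step 2: P_wf = P_i - mdot/PI = 30.55386 - 61.814/18.204 = 27.158 MPa
P_wf = 27.158 MPa


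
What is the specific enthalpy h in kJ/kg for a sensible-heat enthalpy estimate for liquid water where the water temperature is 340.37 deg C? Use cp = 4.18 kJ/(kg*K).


h = cp * T
h = 4.18 * 340.37
h = 1422.7 kJ/kg


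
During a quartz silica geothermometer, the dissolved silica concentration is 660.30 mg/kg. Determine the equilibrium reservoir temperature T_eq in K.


T_eq = 1309 / (5.19 - log10(SiO2)) - 273.15
T_eq = 1309 / (5.19 - log10(660.30)) - 273.15
T_eq = 279.1104 deg C
Convert to K: 279.1104 + 273.15 = 552.26 K
T_eq = 552.26 K


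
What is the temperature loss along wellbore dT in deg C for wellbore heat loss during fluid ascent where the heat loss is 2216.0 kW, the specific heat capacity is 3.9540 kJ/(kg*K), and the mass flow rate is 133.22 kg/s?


dT = Q_loss / (mdot * cp)
dT = 2216.0 / (133.22 * 3.9540)
dT = 4.206914 K
Convert (temperature difference, 1 K = 1 deg C): 4.206914 K = 4.206914 deg C
dT = 4.2069 deg C


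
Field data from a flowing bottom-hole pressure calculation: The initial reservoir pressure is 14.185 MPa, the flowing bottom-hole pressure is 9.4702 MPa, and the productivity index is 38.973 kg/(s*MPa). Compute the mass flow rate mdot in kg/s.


mdot = (P_i - P_wf) * PI
mdot = (14.185 - 9.4702) * 38.973
mdot = 183.75 kg/s


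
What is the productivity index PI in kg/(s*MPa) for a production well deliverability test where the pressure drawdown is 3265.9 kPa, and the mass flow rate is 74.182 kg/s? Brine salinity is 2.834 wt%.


PI = mdot * 1000 / dP
PI = 74.182 * 1000 / 3265.9
PI = 22.714 kg/(s*MPa)
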